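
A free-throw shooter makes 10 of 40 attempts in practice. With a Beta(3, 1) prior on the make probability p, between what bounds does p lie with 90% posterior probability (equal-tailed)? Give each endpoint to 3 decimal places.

Posterior: Beta(3+10, 1+30) = Beta(13, 31).
Equal-tailed 90% interval: the 0.05 and 0.95 quantiles of Beta(13, 31).
Posterior mean ≈ 0.295, SD ≈ 0.068; a Normal approximation gives roughly [0.184, 0.407].
Exact: F⁻¹(0.05) = 0.189; F⁻¹(0.95) = 0.413.

[0.189, 0.413]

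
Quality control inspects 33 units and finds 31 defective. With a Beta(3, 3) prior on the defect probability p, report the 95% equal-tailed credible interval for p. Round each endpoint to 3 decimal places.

[0.752, 0.956]

Posterior: Beta(3+31, 3+2) = Beta(34, 5).
Equal-tailed 95% interval: the 0.025 and 0.975 quantiles of Beta(34, 5).
Posterior mean ≈ 0.872, SD ≈ 0.053; a Normal approximation gives roughly [0.768, 0.975].
Exact: F⁻¹(0.025) = 0.752; F⁻¹(0.975) = 0.956.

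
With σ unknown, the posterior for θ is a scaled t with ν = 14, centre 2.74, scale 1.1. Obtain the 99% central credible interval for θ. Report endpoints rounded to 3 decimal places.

[-0.535, 6.015]

The t_14 distribution is symmetric; the 99% interval is 2.74 ± t·1.1 with t_{0.995,14} = 2.977.
Half-width: 2.977 × 1.1 = 3.275.
2.74 − 3.275 = -0.535; 2.74 + 3.275 = 6.015.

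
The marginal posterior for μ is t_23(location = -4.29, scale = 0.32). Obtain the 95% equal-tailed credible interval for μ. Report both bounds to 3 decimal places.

The t_23 distribution is symmetric; the 95% interval is -4.29 ± t·0.32 with t_{0.975,23} = 2.069.
Half-width: 2.069 × 0.32 = 0.662.
-4.29 − 0.662 = -4.952; -4.29 + 0.662 = -3.628.

[-4.952, -3.628]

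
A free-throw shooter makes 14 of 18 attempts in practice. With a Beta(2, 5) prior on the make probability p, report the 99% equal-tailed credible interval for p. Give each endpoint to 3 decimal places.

Posterior: Beta(2+14, 5+4) = Beta(16, 9).
Equal-tailed 99% interval: the 0.005 and 0.995 quantiles of Beta(16, 9).
Posterior mean ≈ 0.640, SD ≈ 0.094; a Normal approximation gives roughly [0.398, 0.882].
Exact: F⁻¹(0.005) = 0.386; F⁻¹(0.995) = 0.854.

[0.386, 0.854]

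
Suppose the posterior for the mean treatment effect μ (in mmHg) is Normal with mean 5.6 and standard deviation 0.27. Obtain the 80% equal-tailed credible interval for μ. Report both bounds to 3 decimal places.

The posterior is symmetric, so the 80% equal-tailed interval is μ = 5.6 ± z·0.27 with z = 1.282.
Half-width: 1.282 × 0.27 = 0.346.
5.6 − 0.346 = 5.254; 5.6 + 0.346 = 5.946.

[5.254, 5.946]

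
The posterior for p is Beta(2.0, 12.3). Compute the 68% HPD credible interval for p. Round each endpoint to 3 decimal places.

The posterior is unimodal and skewed, so the HPD interval has equal density at both endpoints and is the shortest 68% interval.
Solving f(0.025) = f(0.181) with F(0.181) − F(0.025) = 0.68 gives [0.025, 0.181].
For comparison, the equal-tailed interval is [0.054, 0.227]; the HPD is narrower and shifted toward the mode.

[0.025, 0.181]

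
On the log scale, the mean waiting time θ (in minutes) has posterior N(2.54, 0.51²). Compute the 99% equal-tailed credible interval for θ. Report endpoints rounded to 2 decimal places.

On the log scale the 99% interval is 2.54 ± 2.576 × 0.51 = [1.2263, 3.8537].
Exponentiate: [e^1.2263, e^3.8537] = [3.41, 47.17].

[3.41, 47.17]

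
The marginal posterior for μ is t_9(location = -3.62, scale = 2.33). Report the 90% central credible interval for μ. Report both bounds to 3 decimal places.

[-7.891, 0.651]

The t_9 distribution is symmetric; the 90% interval is -3.62 ± t·2.33 with t_{0.95,9} = 1.833.
Half-width: 1.833 × 2.33 = 4.271.
-3.62 − 4.271 = -7.891; -3.62 + 4.271 = 0.651.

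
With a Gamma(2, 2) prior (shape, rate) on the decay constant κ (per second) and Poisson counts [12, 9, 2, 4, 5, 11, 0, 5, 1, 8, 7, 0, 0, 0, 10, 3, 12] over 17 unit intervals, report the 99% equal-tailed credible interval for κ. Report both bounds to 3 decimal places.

Posterior: Gamma(2+89, 2+17) = Gamma(91, 19) (shape, rate).
Equal-tailed 99% interval: Gamma(91, 19) quantiles at 0.005 and 0.995.
Posterior mean ≈ 4.789, SD ≈ 0.502; a Normal approximation gives roughly [3.496, 6.083].
Exact: lower = 3.595; upper = 6.181.

[3.595, 6.181]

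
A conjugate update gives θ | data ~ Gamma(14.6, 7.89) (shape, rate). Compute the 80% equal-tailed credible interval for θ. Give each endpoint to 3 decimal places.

Posterior: Gamma(shape 14.6, rate 7.89).
Equal-tailed 80% interval: Gamma(14.6, 7.89) quantiles at 0.1 and 0.9.
Posterior mean ≈ 1.850, SD ≈ 0.484; a Normal approximation gives roughly [1.230, 2.471].
Exact: lower = 1.263; upper = 2.492.

[1.263, 2.492]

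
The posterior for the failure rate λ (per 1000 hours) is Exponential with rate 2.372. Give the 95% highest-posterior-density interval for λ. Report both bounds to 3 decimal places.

The exponential density is strictly decreasing on [0, ∞), so the HPD interval is anchored at 0: [0, q] with P(λ ≤ q) = 0.95.
q = −ln(1 − 0.95) / 2.372 = 2.9957 / 2.372 = 1.263.

[0.000, 1.263]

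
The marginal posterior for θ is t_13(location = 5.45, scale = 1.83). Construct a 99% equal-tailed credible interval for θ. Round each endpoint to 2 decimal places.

The t_13 distribution is symmetric; the 99% interval is 5.45 ± t·1.83 with t_{0.995,13} = 3.012.
Half-width: 3.012 × 1.83 = 5.51.
5.45 − 5.51 = -0.06; 5.45 + 5.51 = 10.96.

[-0.06, 10.96]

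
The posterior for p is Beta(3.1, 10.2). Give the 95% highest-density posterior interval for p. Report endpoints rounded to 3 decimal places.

[0.039, 0.451]

The posterior is unimodal and skewed, so the HPD interval has equal density at both endpoints and is the shortest 95% interval.
Solving f(0.039) = f(0.451) with F(0.451) − F(0.039) = 0.95 gives [0.039, 0.451].
For comparison, the equal-tailed interval is [0.057, 0.484]; the HPD is narrower and shifted toward the mode.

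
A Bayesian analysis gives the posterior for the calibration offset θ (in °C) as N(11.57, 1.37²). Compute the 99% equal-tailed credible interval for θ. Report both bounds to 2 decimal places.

[8.04, 15.10]

The posterior is symmetric, so the 99% equal-tailed interval is θ = 11.57 ± z·1.37 with z = 2.576.
Half-width: 2.576 × 1.37 = 3.53.
11.57 − 3.53 = 8.04; 11.57 + 3.53 = 15.10.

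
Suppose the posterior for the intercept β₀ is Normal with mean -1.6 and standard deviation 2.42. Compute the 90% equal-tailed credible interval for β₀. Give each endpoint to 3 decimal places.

The posterior is symmetric, so the 90% equal-tailed interval is β₀ = -1.6 ± z·2.42 with z = 1.645.
Half-width: 1.645 × 2.42 = 3.981.
-1.6 − 3.981 = -5.581; -1.6 + 3.981 = 2.381.

[-5.581, 2.381]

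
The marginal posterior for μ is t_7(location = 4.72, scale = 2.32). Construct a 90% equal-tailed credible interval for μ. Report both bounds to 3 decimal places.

The t_7 distribution is symmetric; the 90% interval is 4.72 ± t·2.32 with t_{0.95,7} = 1.895.
Half-width: 1.895 × 2.32 = 4.395.
4.72 − 4.395 = 0.325; 4.72 + 4.395 = 9.115.

[0.325, 9.115]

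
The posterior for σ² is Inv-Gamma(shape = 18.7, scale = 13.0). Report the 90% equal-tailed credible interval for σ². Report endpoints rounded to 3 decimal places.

Inverse-Gamma(18.7, 13.0) quantiles: F⁻¹(0.05) and F⁻¹(0.95).
Equivalently, 1/σ² ~ Gamma(18.7, rate = 13.0); invert its 0.95 and 0.05 quantiles.
Posterior mean ≈ 0.734, SD ≈ 0.180; a Normal approximation gives roughly [0.439, 1.030].
Exact: lower = 0.494; upper = 1.066.

[0.494, 1.066]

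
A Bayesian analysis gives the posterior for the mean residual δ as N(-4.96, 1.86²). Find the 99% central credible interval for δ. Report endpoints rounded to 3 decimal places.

[-9.751, -0.169]

The posterior is symmetric, so the 99% equal-tailed interval is δ = -4.96 ± z·1.86 with z = 2.576.
Half-width: 2.576 × 1.86 = 4.791.
-4.96 − 4.791 = -9.751; -4.96 + 4.791 = -0.169.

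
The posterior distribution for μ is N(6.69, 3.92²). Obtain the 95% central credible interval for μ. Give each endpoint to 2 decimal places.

[-0.99, 14.37]

The posterior is symmetric, so the 95% equal-tailed interval is μ = 6.69 ± z·3.92 with z = 1.960.
Half-width: 1.960 × 3.92 = 7.68.
6.69 − 7.68 = -0.99; 6.69 + 7.68 = 14.37.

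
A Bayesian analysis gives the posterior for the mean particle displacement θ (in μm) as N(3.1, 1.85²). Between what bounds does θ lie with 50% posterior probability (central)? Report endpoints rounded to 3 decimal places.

[1.852, 4.348]

The posterior is symmetric, so the 50% equal-tailed interval is θ = 3.1 ± z·1.85 with z = 0.674.
Half-width: 0.674 × 1.85 = 1.248.
3.1 − 1.248 = 1.852; 3.1 + 1.248 = 4.348.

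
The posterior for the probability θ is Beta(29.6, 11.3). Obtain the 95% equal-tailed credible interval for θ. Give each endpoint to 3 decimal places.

Posterior: Beta(29.6, 11.3).
Equal-tailed 95% interval: the 0.025 and 0.975 quantiles of Beta(29.6, 11.3).
Posterior mean ≈ 0.724, SD ≈ 0.069; a Normal approximation gives roughly [0.588, 0.859].
Exact: F⁻¹(0.025) = 0.579; F⁻¹(0.975) = 0.848.

[0.579, 0.848]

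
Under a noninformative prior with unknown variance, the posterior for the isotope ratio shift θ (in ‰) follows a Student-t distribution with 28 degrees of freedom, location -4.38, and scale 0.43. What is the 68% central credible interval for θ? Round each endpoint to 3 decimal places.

The t_28 distribution is symmetric; the 68% interval is -4.38 ± t·0.43 with t_{0.84,28} = 1.012.
Half-width: 1.012 × 0.43 = 0.435.
-4.38 − 0.435 = -4.815; -4.38 + 0.435 = -3.945.

[-4.815, -3.945]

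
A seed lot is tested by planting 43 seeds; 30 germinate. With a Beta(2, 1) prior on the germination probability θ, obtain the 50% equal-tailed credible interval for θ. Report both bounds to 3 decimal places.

[0.651, 0.743]

Posterior: Beta(2+30, 1+13) = Beta(32, 14).
Equal-tailed 50% interval: the 0.25 and 0.75 quantiles of Beta(32, 14).
Posterior mean ≈ 0.696, SD ≈ 0.067; a Normal approximation gives roughly [0.650, 0.741].
Exact: F⁻¹(0.25) = 0.651; F⁻¹(0.75) = 0.743.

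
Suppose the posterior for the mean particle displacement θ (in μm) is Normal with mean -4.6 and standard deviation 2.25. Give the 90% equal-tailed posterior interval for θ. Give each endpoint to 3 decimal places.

The posterior is symmetric, so the 90% equal-tailed interval is θ = -4.6 ± z·2.25 with z = 1.645.
Half-width: 1.645 × 2.25 = 3.701.
-4.6 − 3.701 = -8.301; -4.6 + 3.701 = -0.899.

[-8.301, -0.899]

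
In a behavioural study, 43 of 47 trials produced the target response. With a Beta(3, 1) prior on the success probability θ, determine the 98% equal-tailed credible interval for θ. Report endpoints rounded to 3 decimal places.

[0.785, 0.974]

Posterior: Beta(3+43, 1+4) = Beta(46, 5).
Equal-tailed 98% interval: the 0.01 and 0.99 quantiles of Beta(46, 5).
Posterior mean ≈ 0.902, SD ≈ 0.041; a Normal approximation gives roughly [0.806, 0.998].
Exact: F⁻¹(0.01) = 0.785; F⁻¹(0.99) = 0.974.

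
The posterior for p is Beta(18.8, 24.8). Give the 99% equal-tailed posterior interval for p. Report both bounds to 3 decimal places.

Posterior: Beta(18.8, 24.8).
Equal-tailed 99% interval: the 0.005 and 0.995 quantiles of Beta(18.8, 24.8).
Posterior mean ≈ 0.431, SD ≈ 0.074; a Normal approximation gives roughly [0.240, 0.622].
Exact: F⁻¹(0.005) = 0.250; F⁻¹(0.995) = 0.624.

[0.250, 0.624]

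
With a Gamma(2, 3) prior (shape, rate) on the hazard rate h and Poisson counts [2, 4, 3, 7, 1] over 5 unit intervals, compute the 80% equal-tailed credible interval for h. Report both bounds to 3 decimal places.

Posterior: Gamma(2+17, 3+5) = Gamma(19, 8) (shape, rate).
Equal-tailed 80% interval: Gamma(19, 8) quantiles at 0.1 and 0.9.
Posterior mean ≈ 2.375, SD ≈ 0.545; a Normal approximation gives roughly [1.677, 3.073].
Exact: lower = 1.709; upper = 3.095.

[1.709, 3.095]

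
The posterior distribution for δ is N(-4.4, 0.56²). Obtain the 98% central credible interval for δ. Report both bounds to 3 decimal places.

The posterior is symmetric, so the 98% equal-tailed interval is δ = -4.4 ± z·0.56 with z = 2.326.
Half-width: 2.326 × 0.56 = 1.303.
-4.4 − 1.303 = -5.703; -4.4 + 1.303 = -3.097.

[-5.703, -3.097]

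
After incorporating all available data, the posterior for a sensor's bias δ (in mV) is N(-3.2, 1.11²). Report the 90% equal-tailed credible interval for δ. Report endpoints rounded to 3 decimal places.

The posterior is symmetric, so the 90% equal-tailed interval is δ = -3.2 ± z·1.11 with z = 1.645.
Half-width: 1.645 × 1.11 = 1.826.
-3.2 − 1.826 = -5.026; -3.2 + 1.826 = -1.374.

[-5.026, -1.374]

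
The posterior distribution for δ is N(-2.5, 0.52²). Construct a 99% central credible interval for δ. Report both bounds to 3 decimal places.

[-3.839, -1.161]

The posterior is symmetric, so the 99% equal-tailed interval is δ = -2.5 ± z·0.52 with z = 2.576.
Half-width: 2.576 × 0.52 = 1.339.
-2.5 − 1.339 = -3.839; -2.5 + 1.339 = -1.161.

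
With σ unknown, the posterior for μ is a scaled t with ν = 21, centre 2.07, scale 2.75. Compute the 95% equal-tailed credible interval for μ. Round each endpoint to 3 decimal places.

The t_21 distribution is symmetric; the 95% interval is 2.07 ± t·2.75 with t_{0.975,21} = 2.080.
Half-width: 2.080 × 2.75 = 5.719.
2.07 − 5.719 = -3.649; 2.07 + 5.719 = 7.789.

[-3.649, 7.789]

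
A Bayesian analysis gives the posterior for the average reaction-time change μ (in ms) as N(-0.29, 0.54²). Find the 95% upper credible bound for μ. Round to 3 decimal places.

Need U with P(μ ≤ U) = 0.95: U = -0.29 + z_{0.05}·0.54.
z = 1.645; U = -0.29 + 1.645 × 0.54 = 0.598.

0.598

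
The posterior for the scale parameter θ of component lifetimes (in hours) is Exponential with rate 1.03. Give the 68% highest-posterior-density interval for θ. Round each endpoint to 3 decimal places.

[0.000, 1.106]

The exponential density is strictly decreasing on [0, ∞), so the HPD interval is anchored at 0: [0, q] with P(θ ≤ q) = 0.68.
q = −ln(1 − 0.68) / 1.03 = 1.1394 / 1.03 = 1.106.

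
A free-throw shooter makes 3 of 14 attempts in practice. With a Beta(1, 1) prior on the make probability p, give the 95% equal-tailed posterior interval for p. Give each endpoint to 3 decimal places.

[0.078, 0.481]

Posterior: Beta(1+3, 1+11) = Beta(4, 12).
Equal-tailed 95% interval: the 0.025 and 0.975 quantiles of Beta(4, 12).
Posterior mean ≈ 0.250, SD ≈ 0.105; a Normal approximation gives roughly [0.044, 0.456].
Exact: F⁻¹(0.025) = 0.078; F⁻¹(0.975) = 0.481.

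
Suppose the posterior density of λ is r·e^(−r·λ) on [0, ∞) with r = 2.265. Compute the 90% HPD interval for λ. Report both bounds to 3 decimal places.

[0.000, 1.017]

The exponential density is strictly decreasing on [0, ∞), so the HPD interval is anchored at 0: [0, q] with P(λ ≤ q) = 0.90.
q = −ln(1 − 0.90) / 2.265 = 2.3026 / 2.265 = 1.017.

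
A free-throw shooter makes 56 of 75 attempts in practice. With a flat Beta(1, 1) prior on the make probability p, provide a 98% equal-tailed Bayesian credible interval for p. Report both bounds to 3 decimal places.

[0.617, 0.846]

Posterior: Beta(1+56, 1+19) = Beta(57, 20).
Equal-tailed 98% interval: the 0.01 and 0.99 quantiles of Beta(57, 20).
Posterior mean ≈ 0.740, SD ≈ 0.050; a Normal approximation gives roughly [0.625, 0.856].
Exact: F⁻¹(0.01) = 0.617; F⁻¹(0.99) = 0.846.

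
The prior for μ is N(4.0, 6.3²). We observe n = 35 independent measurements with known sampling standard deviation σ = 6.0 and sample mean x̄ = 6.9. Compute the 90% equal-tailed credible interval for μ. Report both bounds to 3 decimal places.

Posterior precision = 1/6.3² + 35/6.0² = 0.0252 + 0.9722 = 0.9974, so posterior SD = 1.0013.
Posterior mean = (4.0/6.3² + 35·6.9/6.0²) / 0.9974 = 6.8267.
Interval: 6.8267 ± 1.645 × 1.0013 → [5.180, 8.474].

[5.180, 8.474]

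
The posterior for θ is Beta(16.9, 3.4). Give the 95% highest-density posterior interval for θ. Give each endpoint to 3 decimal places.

The posterior is unimodal and skewed, so the HPD interval has equal density at both endpoints and is the shortest 95% interval.
Solving f(0.674) = f(0.971) with F(0.971) − F(0.674) = 0.95 gives [0.674, 0.971].
For comparison, the equal-tailed interval is [0.647, 0.957]; the HPD is narrower and shifted toward the mode.

[0.674, 0.971]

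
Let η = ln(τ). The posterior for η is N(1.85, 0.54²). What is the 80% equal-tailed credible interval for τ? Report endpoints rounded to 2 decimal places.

On the log scale the 80% interval is 1.85 ± 1.282 × 0.54 = [1.1580, 2.5420].
Exponentiate: [e^1.1580, e^2.5420] = [3.18, 12.71].

[3.18, 12.71]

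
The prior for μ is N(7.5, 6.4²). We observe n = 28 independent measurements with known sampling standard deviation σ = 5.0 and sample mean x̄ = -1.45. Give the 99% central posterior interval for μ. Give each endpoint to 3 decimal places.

[-3.667, 1.149]

Posterior precision = 1/6.4² + 28/5.0² = 0.0244 + 1.1200 = 1.1444, so posterior SD = 0.9348.
Posterior mean = (7.5/6.4² + 28·-1.45/5.0²) / 1.1444 = -1.2591.
Interval: -1.2591 ± 2.576 × 0.9348 → [-3.667, 1.149].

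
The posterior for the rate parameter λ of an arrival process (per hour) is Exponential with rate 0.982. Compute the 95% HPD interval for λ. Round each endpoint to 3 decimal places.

[0.000, 3.051]

The exponential density is strictly decreasing on [0, ∞), so the HPD interval is anchored at 0: [0, q] with P(λ ≤ q) = 0.95.
q = −ln(1 − 0.95) / 0.982 = 2.9957 / 0.982 = 3.051.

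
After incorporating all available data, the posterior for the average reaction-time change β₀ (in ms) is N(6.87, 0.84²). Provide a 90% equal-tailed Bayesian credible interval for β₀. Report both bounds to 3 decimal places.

The posterior is symmetric, so the 90% equal-tailed interval is β₀ = 6.87 ± z·0.84 with z = 1.645.
Half-width: 1.645 × 0.84 = 1.382.
6.87 − 1.382 = 5.488; 6.87 + 1.382 = 8.252.

[5.488, 8.252]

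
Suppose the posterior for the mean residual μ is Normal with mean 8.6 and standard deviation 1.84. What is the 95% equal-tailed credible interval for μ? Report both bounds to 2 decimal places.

[4.99, 12.21]

The posterior is symmetric, so the 95% equal-tailed interval is μ = 8.6 ± z·1.84 with z = 1.960.
Half-width: 1.960 × 1.84 = 3.61.
8.6 − 3.61 = 4.99; 8.6 + 3.61 = 12.21.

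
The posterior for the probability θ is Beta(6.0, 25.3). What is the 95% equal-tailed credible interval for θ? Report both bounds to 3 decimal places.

Posterior: Beta(6.0, 25.3).
Equal-tailed 95% interval: the 0.025 and 0.975 quantiles of Beta(6.0, 25.3).
Posterior mean ≈ 0.192, SD ≈ 0.069; a Normal approximation gives roughly [0.056, 0.327].
Exact: F⁻¹(0.025) = 0.076; F⁻¹(0.975) = 0.344.

[0.076, 0.344]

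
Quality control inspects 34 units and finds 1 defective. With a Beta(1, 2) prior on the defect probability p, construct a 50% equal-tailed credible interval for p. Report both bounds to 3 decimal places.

[0.027, 0.073]

Posterior: Beta(1+1, 2+33) = Beta(2, 35).
Equal-tailed 50% interval: the 0.25 and 0.75 quantiles of Beta(2, 35).
Posterior mean ≈ 0.054, SD ≈ 0.037; a Normal approximation gives roughly [0.029, 0.079].
Exact: F⁻¹(0.25) = 0.027; F⁻¹(0.75) = 0.073.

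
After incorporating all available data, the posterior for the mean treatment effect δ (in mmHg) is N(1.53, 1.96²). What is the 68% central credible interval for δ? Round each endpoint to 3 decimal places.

[-0.419, 3.479]

The posterior is symmetric, so the 68% equal-tailed interval is δ = 1.53 ± z·1.96 with z = 0.994.
Half-width: 0.994 × 1.96 = 1.949.
1.53 − 1.949 = -0.419; 1.53 + 1.949 = 3.479.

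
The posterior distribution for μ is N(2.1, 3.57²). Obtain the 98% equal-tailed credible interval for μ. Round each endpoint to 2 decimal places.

[-6.21, 10.41]

The posterior is symmetric, so the 98% equal-tailed interval is μ = 2.1 ± z·3.57 with z = 2.326.
Half-width: 2.326 × 3.57 = 8.31.
2.1 − 8.31 = -6.21; 2.1 + 8.31 = 10.41.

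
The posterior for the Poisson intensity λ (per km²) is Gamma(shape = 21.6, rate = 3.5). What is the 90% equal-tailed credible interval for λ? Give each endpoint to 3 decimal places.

Posterior: Gamma(shape 21.6, rate 3.5).
Equal-tailed 90% interval: Gamma(21.6, 3.5) quantiles at 0.05 and 0.95.
Posterior mean ≈ 6.171, SD ≈ 1.328; a Normal approximation gives roughly [3.987, 8.356].
Exact: lower = 4.161; upper = 8.506.

[4.161, 8.506]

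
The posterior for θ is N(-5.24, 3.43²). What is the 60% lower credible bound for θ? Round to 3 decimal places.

Need L with P(θ ≥ L) = 0.60: L = -5.24 − z_{0.4}·3.43.
z = 0.253; L = -5.24 − 0.253 × 3.43 = -6.109.

-6.109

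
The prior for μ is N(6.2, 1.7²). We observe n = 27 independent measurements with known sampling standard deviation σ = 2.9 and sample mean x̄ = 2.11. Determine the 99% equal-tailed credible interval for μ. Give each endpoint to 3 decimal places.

Posterior precision = 1/1.7² + 27/2.9² = 0.3460 + 3.2105 = 3.5565, so posterior SD = 0.5303.
Posterior mean = (6.2/1.7² + 27·2.11/2.9²) / 3.5565 = 2.5079.
Interval: 2.5079 ± 2.576 × 0.5303 → [1.142, 3.874].

[1.142, 3.874]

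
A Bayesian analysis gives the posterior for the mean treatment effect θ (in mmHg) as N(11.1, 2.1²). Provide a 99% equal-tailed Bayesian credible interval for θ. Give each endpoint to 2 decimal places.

The posterior is symmetric, so the 99% equal-tailed interval is θ = 11.1 ± z·2.1 with z = 2.576.
Half-width: 2.576 × 2.1 = 5.41.
11.1 − 5.41 = 5.69; 11.1 + 5.41 = 16.51.

[5.69, 16.51]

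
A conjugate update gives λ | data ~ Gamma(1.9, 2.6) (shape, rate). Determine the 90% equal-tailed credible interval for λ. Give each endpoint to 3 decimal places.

[0.122, 1.762]

Posterior: Gamma(shape 1.9, rate 2.6).
Equal-tailed 90% interval: Gamma(1.9, 2.6) quantiles at 0.05 and 0.95.
Posterior mean ≈ 0.731, SD ≈ 0.530; a Normal approximation gives roughly [-0.141, 1.603].
Exact: lower = 0.122; upper = 1.762.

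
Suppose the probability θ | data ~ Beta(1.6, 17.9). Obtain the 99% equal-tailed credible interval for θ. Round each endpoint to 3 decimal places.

[0.003, 0.305]

Posterior: Beta(1.6, 17.9).
Equal-tailed 99% interval: the 0.005 and 0.995 quantiles of Beta(1.6, 17.9).
Posterior mean ≈ 0.082, SD ≈ 0.061; a Normal approximation gives roughly [-0.074, 0.238].
Exact: F⁻¹(0.005) = 0.003; F⁻¹(0.995) = 0.305.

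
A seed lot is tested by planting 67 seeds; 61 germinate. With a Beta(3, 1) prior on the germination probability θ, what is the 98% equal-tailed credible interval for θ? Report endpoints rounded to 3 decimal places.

[0.804, 0.966]

Posterior: Beta(3+61, 1+6) = Beta(64, 7).
Equal-tailed 98% interval: the 0.01 and 0.99 quantiles of Beta(64, 7).
Posterior mean ≈ 0.901, SD ≈ 0.035; a Normal approximation gives roughly [0.820, 0.983].
Exact: F⁻¹(0.01) = 0.804; F⁻¹(0.99) = 0.966.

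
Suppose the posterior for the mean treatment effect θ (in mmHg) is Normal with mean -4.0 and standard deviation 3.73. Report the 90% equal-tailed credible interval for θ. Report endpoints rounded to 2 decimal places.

[-10.14, 2.14]

The posterior is symmetric, so the 90% equal-tailed interval is θ = -4.0 ± z·3.73 with z = 1.645.
Half-width: 1.645 × 3.73 = 6.14.
-4.0 − 6.14 = -10.14; -4.0 + 6.14 = 2.14.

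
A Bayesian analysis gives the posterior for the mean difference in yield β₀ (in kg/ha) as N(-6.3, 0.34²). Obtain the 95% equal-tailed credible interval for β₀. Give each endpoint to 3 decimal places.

[-6.966, -5.634]

The posterior is symmetric, so the 95% equal-tailed interval is β₀ = -6.3 ± z·0.34 with z = 1.960.
Half-width: 1.960 × 0.34 = 0.666.
-6.3 − 0.666 = -6.966; -6.3 + 0.666 = -5.634.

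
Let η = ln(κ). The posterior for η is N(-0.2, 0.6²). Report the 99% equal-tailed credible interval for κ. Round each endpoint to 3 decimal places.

On the log scale the 99% interval is -0.2 ± 2.576 × 0.6 = [-1.7455, 1.3455].
Exponentiate: [e^-1.7455, e^1.3455] = [0.175, 3.840].

[0.175, 3.840]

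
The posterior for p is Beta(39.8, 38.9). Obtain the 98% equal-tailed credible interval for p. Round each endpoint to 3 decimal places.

Posterior: Beta(39.8, 38.9).
Equal-tailed 98% interval: the 0.01 and 0.99 quantiles of Beta(39.8, 38.9).
Posterior mean ≈ 0.506, SD ≈ 0.056; a Normal approximation gives roughly [0.375, 0.636].
Exact: F⁻¹(0.01) = 0.376; F⁻¹(0.99) = 0.635.

[0.376, 0.635]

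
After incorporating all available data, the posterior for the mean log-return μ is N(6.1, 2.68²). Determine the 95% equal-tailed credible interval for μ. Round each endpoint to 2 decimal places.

The posterior is symmetric, so the 95% equal-tailed interval is μ = 6.1 ± z·2.68 with z = 1.960.
Half-width: 1.960 × 2.68 = 5.25.
6.1 − 5.25 = 0.85; 6.1 + 5.25 = 11.35.

[0.85, 11.35]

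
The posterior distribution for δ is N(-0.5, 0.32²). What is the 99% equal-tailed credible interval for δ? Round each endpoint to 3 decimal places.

[-1.324, 0.324]

The posterior is symmetric, so the 99% equal-tailed interval is δ = -0.5 ± z·0.32 with z = 2.576.
Half-width: 2.576 × 0.32 = 0.824.
-0.5 − 0.824 = -1.324; -0.5 + 0.824 = 0.324.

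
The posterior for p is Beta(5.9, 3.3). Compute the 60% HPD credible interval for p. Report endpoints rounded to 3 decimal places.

The posterior is unimodal and skewed, so the HPD interval has equal density at both endpoints and is the shortest 60% interval.
Solving f(0.540) = f(0.802) with F(0.802) − F(0.540) = 0.60 gives [0.540, 0.802].
For comparison, the equal-tailed interval is [0.511, 0.777]; the HPD is narrower and shifted toward the mode.

[0.540, 0.802]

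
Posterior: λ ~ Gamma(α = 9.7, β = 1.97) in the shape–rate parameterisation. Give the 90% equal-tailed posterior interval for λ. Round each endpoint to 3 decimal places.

[2.642, 7.779]

Posterior: Gamma(shape 9.7, rate 1.97).
Equal-tailed 90% interval: Gamma(9.7, 1.97) quantiles at 0.05 and 0.95.
Posterior mean ≈ 4.924, SD ≈ 1.581; a Normal approximation gives roughly [2.323, 7.524].
Exact: lower = 2.642; upper = 7.779.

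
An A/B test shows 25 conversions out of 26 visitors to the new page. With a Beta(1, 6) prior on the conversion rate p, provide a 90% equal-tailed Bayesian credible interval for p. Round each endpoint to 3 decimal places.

Posterior: Beta(1+25, 6+1) = Beta(26, 7).
Equal-tailed 90% interval: the 0.05 and 0.95 quantiles of Beta(26, 7).
Posterior mean ≈ 0.788, SD ≈ 0.070; a Normal approximation gives roughly [0.673, 0.903].
Exact: F⁻¹(0.05) = 0.663; F⁻¹(0.95) = 0.893.

[0.663, 0.893]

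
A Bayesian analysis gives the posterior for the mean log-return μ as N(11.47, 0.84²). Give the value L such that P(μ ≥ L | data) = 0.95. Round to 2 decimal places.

10.09

Need L with P(μ ≥ L) = 0.95: L = 11.47 − z_{0.05}·0.84.
z = 1.645; L = 11.47 − 1.645 × 0.84 = 10.09.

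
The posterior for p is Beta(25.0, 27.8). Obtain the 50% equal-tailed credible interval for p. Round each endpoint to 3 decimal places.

[0.427, 0.520]

Posterior: Beta(25.0, 27.8).
Equal-tailed 50% interval: the 0.25 and 0.75 quantiles of Beta(25.0, 27.8).
Posterior mean ≈ 0.473, SD ≈ 0.068; a Normal approximation gives roughly [0.428, 0.519].
Exact: F⁻¹(0.25) = 0.427; F⁻¹(0.75) = 0.520.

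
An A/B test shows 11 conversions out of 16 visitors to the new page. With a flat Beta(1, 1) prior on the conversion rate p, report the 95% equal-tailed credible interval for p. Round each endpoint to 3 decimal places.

[0.440, 0.858]

Posterior: Beta(1+11, 1+5) = Beta(12, 6).
Equal-tailed 95% interval: the 0.025 and 0.975 quantiles of Beta(12, 6).
Posterior mean ≈ 0.667, SD ≈ 0.108; a Normal approximation gives roughly [0.455, 0.879].
Exact: F⁻¹(0.025) = 0.440; F⁻¹(0.975) = 0.858.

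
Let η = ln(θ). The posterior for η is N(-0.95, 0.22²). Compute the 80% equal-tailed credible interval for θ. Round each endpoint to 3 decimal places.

[0.292, 0.513]

On the log scale the 80% interval is -0.95 ± 1.282 × 0.22 = [-1.2319, -0.6681].
Exponentiate: [e^-1.2319, e^-0.6681] = [0.292, 0.513].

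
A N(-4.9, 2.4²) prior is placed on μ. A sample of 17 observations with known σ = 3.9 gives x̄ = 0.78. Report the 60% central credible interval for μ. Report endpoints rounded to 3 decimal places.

[-0.724, 0.757]

Posterior precision = 1/2.4² + 17/3.9² = 0.1736 + 1.1177 = 1.2913, so posterior SD = 0.8800.
Posterior mean = (-4.9/2.4² + 17·0.78/3.9²) / 1.2913 = 0.0163.
Interval: 0.0163 ± 0.842 × 0.8800 → [-0.724, 0.757].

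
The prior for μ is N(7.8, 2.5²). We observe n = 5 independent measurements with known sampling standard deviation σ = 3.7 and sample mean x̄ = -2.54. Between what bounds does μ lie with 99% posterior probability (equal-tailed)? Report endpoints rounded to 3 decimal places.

[-2.944, 4.164]

Posterior precision = 1/2.5² + 5/3.7² = 0.1600 + 0.3652 = 0.5252, so posterior SD = 1.3798.
Posterior mean = (7.8/2.5² + 5·-2.54/3.7²) / 0.5252 = 0.6099.
Interval: 0.6099 ± 2.576 × 1.3798 → [-2.944, 4.164].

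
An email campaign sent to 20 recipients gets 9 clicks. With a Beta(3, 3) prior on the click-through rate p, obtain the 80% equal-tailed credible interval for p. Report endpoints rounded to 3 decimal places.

[0.338, 0.587]

Posterior: Beta(3+9, 3+11) = Beta(12, 14).
Equal-tailed 80% interval: the 0.1 and 0.9 quantiles of Beta(12, 14).
Posterior mean ≈ 0.462, SD ≈ 0.096; a Normal approximation gives roughly [0.339, 0.584].
Exact: F⁻¹(0.1) = 0.338; F⁻¹(0.9) = 0.587.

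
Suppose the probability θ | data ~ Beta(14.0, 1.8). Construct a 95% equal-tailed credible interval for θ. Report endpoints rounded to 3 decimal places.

Posterior: Beta(14.0, 1.8).
Equal-tailed 95% interval: the 0.025 and 0.975 quantiles of Beta(14.0, 1.8).
Posterior mean ≈ 0.886, SD ≈ 0.078; a Normal approximation gives roughly [0.734, 1.038].
Exact: F⁻¹(0.025) = 0.696; F⁻¹(0.975) = 0.987.

[0.696, 0.987]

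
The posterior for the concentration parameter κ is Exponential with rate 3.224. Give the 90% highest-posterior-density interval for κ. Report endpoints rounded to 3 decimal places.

The exponential density is strictly decreasing on [0, ∞), so the HPD interval is anchored at 0: [0, q] with P(κ ≤ q) = 0.90.
q = −ln(1 − 0.90) / 3.224 = 2.3026 / 3.224 = 0.714.

[0.000, 0.714]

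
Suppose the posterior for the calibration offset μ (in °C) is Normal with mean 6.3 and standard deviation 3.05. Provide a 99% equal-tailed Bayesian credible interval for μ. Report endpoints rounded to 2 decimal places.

[-1.56, 14.16]

The posterior is symmetric, so the 99% equal-tailed interval is μ = 6.3 ± z·3.05 with z = 2.576.
Half-width: 2.576 × 3.05 = 7.86.
6.3 − 7.86 = -1.56; 6.3 + 7.86 = 14.16.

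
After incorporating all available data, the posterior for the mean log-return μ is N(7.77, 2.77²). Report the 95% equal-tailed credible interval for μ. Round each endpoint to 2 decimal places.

[2.34, 13.20]

The posterior is symmetric, so the 95% equal-tailed interval is μ = 7.77 ± z·2.77 with z = 1.960.
Half-width: 1.960 × 2.77 = 5.43.
7.77 − 5.43 = 2.34; 7.77 + 5.43 = 13.20.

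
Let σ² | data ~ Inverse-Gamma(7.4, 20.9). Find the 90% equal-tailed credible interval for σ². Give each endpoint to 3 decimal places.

[1.690, 5.869]

Inverse-Gamma(7.4, 20.9) quantiles: F⁻¹(0.05) and F⁻¹(0.95).
Equivalently, 1/σ² ~ Gamma(7.4, rate = 20.9); invert its 0.95 and 0.05 quantiles.
Posterior mean ≈ 3.266, SD ≈ 1.405; a Normal approximation gives roughly [0.954, 5.577].
Exact: lower = 1.690; upper = 5.869.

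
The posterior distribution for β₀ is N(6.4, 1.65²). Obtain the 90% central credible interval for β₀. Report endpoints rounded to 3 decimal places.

[3.686, 9.114]

The posterior is symmetric, so the 90% equal-tailed interval is β₀ = 6.4 ± z·1.65 with z = 1.645.
Half-width: 1.645 × 1.65 = 2.714.
6.4 − 2.714 = 3.686; 6.4 + 2.714 = 9.114.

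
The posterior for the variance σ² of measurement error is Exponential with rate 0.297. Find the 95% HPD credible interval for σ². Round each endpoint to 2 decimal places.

The exponential density is strictly decreasing on [0, ∞), so the HPD interval is anchored at 0: [0, q] with P(σ² ≤ q) = 0.95.
q = −ln(1 − 0.95) / 0.297 = 2.9957 / 0.297 = 10.09.

[0.00, 10.09]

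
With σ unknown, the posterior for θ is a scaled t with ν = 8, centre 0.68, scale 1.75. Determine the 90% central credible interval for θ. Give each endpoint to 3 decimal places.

The t_8 distribution is symmetric; the 90% interval is 0.68 ± t·1.75 with t_{0.95,8} = 1.860.
Half-width: 1.860 × 1.75 = 3.254.
0.68 − 3.254 = -2.574; 0.68 + 3.254 = 3.934.

[-2.574, 3.934]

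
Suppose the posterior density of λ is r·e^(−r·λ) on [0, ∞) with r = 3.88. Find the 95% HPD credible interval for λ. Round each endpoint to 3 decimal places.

[0.000, 0.772]

The exponential density is strictly decreasing on [0, ∞), so the HPD interval is anchored at 0: [0, q] with P(λ ≤ q) = 0.95.
q = −ln(1 − 0.95) / 3.88 = 2.9957 / 3.88 = 0.772.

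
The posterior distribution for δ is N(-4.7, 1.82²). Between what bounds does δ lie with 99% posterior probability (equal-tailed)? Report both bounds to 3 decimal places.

[-9.388, -0.012]

The posterior is symmetric, so the 99% equal-tailed interval is δ = -4.7 ± z·1.82 with z = 2.576.
Half-width: 2.576 × 1.82 = 4.688.
-4.7 − 4.688 = -9.388; -4.7 + 4.688 = -0.012.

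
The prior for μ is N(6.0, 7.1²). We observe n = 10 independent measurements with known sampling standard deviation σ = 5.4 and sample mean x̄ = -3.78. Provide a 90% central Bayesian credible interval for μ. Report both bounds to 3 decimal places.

[-5.976, -0.514]

Posterior precision = 1/7.1² + 10/5.4² = 0.0198 + 0.3429 = 0.3628, so posterior SD = 1.6603.
Posterior mean = (6.0/7.1² + 10·-3.78/5.4²) / 0.3628 = -3.2452.
Interval: -3.2452 ± 1.645 × 1.6603 → [-5.976, -0.514].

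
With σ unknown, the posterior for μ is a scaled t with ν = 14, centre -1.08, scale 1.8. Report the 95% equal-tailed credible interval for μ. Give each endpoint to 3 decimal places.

[-4.941, 2.781]

The t_14 distribution is symmetric; the 95% interval is -1.08 ± t·1.8 with t_{0.975,14} = 2.145.
Half-width: 2.145 × 1.8 = 3.861.
-1.08 − 3.861 = -4.941; -1.08 + 3.861 = 2.781.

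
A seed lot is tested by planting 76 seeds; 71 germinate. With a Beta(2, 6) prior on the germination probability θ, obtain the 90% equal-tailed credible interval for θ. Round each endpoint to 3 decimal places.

[0.804, 0.924]

Posterior: Beta(2+71, 6+5) = Beta(73, 11).
Equal-tailed 90% interval: the 0.05 and 0.95 quantiles of Beta(73, 11).
Posterior mean ≈ 0.869, SD ≈ 0.037; a Normal approximation gives roughly [0.809, 0.929].
Exact: F⁻¹(0.05) = 0.804; F⁻¹(0.95) = 0.924.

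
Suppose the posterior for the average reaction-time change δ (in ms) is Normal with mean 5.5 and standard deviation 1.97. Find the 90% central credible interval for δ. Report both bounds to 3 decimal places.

The posterior is symmetric, so the 90% equal-tailed interval is δ = 5.5 ± z·1.97 with z = 1.645.
Half-width: 1.645 × 1.97 = 3.240.
5.5 − 3.240 = 2.260; 5.5 + 3.240 = 8.740.

[2.260, 8.740]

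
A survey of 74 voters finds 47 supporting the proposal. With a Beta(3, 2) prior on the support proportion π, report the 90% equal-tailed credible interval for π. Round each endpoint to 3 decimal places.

Posterior: Beta(3+47, 2+27) = Beta(50, 29).
Equal-tailed 90% interval: the 0.05 and 0.95 quantiles of Beta(50, 29).
Posterior mean ≈ 0.633, SD ≈ 0.054; a Normal approximation gives roughly [0.544, 0.722].
Exact: F⁻¹(0.05) = 0.542; F⁻¹(0.95) = 0.720.

[0.542, 0.720]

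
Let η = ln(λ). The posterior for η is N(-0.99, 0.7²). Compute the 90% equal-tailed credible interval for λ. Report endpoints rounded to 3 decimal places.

[0.117, 1.175]

On the log scale the 90% interval is -0.99 ± 1.645 × 0.7 = [-2.1414, 0.1614].
Exponentiate: [e^-2.1414, e^0.1614] = [0.117, 1.175].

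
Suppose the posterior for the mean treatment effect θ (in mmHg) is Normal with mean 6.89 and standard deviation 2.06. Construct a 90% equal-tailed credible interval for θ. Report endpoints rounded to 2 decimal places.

[3.50, 10.28]

The posterior is symmetric, so the 90% equal-tailed interval is θ = 6.89 ± z·2.06 with z = 1.645.
Half-width: 1.645 × 2.06 = 3.39.
6.89 − 3.39 = 3.50; 6.89 + 3.39 = 10.28.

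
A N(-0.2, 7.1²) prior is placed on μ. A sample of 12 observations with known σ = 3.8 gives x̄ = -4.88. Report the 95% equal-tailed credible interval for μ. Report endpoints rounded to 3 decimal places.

Posterior precision = 1/7.1² + 12/3.8² = 0.0198 + 0.8310 = 0.8509, so posterior SD = 1.0841.
Posterior mean = (-0.2/7.1² + 12·-4.88/3.8²) / 0.8509 = -4.7709.
Interval: -4.7709 ± 1.960 × 1.0841 → [-6.896, -2.646].

[-6.896, -2.646]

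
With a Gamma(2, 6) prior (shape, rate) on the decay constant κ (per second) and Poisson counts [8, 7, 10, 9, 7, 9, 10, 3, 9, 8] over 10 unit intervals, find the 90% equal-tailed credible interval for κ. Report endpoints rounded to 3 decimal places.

[4.231, 6.090]

Posterior: Gamma(2+80, 6+10) = Gamma(82, 16) (shape, rate).
Equal-tailed 90% interval: Gamma(82, 16) quantiles at 0.05 and 0.95.
Posterior mean ≈ 5.125, SD ≈ 0.566; a Normal approximation gives roughly [4.194, 6.056].
Exact: lower = 4.231; upper = 6.090.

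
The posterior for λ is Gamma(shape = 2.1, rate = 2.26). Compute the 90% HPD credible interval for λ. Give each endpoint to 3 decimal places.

The posterior is unimodal and skewed, so the HPD interval has equal density at both endpoints and is the shortest 90% interval.
Solving f(0.049) = f(1.810) with F(1.810) − F(0.049) = 0.90 gives [0.049, 1.810].
For comparison, the equal-tailed interval is [0.175, 2.170]; the HPD is narrower and shifted toward the mode.

[0.049, 1.810]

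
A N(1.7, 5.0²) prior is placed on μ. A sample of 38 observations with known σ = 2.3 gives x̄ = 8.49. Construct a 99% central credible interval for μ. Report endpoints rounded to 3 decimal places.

Posterior precision = 1/5.0² + 38/2.3² = 0.0400 + 7.1834 = 7.2234, so posterior SD = 0.3721.
Posterior mean = (1.7/5.0² + 38·8.49/2.3²) / 7.2234 = 8.4524.
Interval: 8.4524 ± 2.576 × 0.3721 → [7.494, 9.411].

[7.494, 9.411]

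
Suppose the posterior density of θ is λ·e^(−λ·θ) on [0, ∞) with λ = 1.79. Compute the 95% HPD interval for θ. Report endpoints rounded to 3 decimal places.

The exponential density is strictly decreasing on [0, ∞), so the HPD interval is anchored at 0: [0, q] with P(θ ≤ q) = 0.95.
q = −ln(1 − 0.95) / 1.79 = 2.9957 / 1.79 = 1.674.

[0.000, 1.674]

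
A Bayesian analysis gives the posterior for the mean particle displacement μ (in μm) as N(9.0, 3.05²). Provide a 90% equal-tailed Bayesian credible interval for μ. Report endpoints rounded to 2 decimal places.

[3.98, 14.02]

The posterior is symmetric, so the 90% equal-tailed interval is μ = 9.0 ± z·3.05 with z = 1.645.
Half-width: 1.645 × 3.05 = 5.02.
9.0 − 5.02 = 3.98; 9.0 + 5.02 = 14.02.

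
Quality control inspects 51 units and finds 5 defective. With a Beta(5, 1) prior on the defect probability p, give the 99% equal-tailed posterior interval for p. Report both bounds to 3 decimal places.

[0.070, 0.323]

Posterior: Beta(5+5, 1+46) = Beta(10, 47).
Equal-tailed 99% interval: the 0.005 and 0.995 quantiles of Beta(10, 47).
Posterior mean ≈ 0.175, SD ≈ 0.050; a Normal approximation gives roughly [0.047, 0.304].
Exact: F⁻¹(0.005) = 0.070; F⁻¹(0.995) = 0.323.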